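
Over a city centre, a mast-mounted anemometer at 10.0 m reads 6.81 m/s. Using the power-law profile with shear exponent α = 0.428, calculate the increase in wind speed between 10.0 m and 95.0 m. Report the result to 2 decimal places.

11.04 m/s

Power law: V₂ = V₁ · (z₂/z₁)^α = 6.81 × (9.5000)^0.428 = 17.8490 m/s
ΔV = 17.8490 − 6.81 = 11.0390 m/s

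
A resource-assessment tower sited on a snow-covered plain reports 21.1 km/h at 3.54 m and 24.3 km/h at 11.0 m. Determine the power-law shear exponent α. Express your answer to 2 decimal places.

Power law: V₂/V₁ = (z₂/z₁)^α ⇒ α = ln(V₂/V₁) / ln(z₂/z₁)
α = ln(24.3/21.1) / ln(11.0/3.54) = ln(1.1517) / ln(3.1073)
  = 0.14120 / 1.13377 = 0.12454

α ≈ 0.12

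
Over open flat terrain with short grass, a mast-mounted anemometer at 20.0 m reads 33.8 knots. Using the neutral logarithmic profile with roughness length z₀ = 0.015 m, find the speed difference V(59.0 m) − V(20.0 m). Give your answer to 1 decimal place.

5.1 knots

Log law: V₂ = V₁ · ln(z₂/z₀)/ln(z₁/z₀) = 33.8 × 8.2772/7.1954 = 38.8817 knots
ΔV = 38.8817 − 33.8 = 5.0817 knots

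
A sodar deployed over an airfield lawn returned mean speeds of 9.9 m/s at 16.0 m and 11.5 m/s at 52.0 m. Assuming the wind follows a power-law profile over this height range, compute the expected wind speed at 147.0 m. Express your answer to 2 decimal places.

First find α: α = ln(V₂/V₁)/ln(z₂/z₁) = ln(11.5/9.9)/ln(52.0/16.0) = 0.14981/1.17865 = 0.1271
Extrapolate from 52.0 m to 147.0 m: V₃ = 11.5 × (147.0/52.0)^0.1271 = 11.5 × 1.1412 = 13.1239 m/s

13.12 m/s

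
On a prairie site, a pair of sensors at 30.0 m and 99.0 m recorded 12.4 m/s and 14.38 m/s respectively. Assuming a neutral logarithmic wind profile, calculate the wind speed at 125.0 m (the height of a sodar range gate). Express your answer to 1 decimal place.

14.8 m/s

Log law: V ∝ ln(z/z₀). From the pair, with r = V₁/V₂ = 0.86231,
ln z₀ = (ln z₁ − r·ln z₂)/(1 − r) = (3.4012 − 0.86231×4.5951)/0.13769 = -4.0759 → z₀ = 0.01698 m
V₃ = V₁ · ln(z₃/z₀)/ln(z₁/z₀) = 12.4 × 8.9042/7.4771 = 14.7667 m/s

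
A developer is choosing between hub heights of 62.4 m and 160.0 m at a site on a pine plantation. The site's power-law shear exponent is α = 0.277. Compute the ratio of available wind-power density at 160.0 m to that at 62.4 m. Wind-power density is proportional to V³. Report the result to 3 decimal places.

Speed ratio: V_B/V_A = (z_B/z_A)^α = (160.0/62.4)^0.277 = (2.5641)^0.277 = 1.29800
Power-density ratio: P_B/P_A = (V_B/V_A)³ = (1.29800)³ = 2.18688

2.187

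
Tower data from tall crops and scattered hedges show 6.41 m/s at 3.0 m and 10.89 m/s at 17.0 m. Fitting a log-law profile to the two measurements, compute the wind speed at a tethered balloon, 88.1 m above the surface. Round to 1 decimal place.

Log law: V ∝ ln(z/z₀). From the pair, with r = V₁/V₂ = 0.58861,
ln z₀ = (ln z₁ − r·ln z₂)/(1 − r) = (1.0986 − 0.58861×2.8332)/0.41139 = -1.3833 → z₀ = 0.2508 m
V₃ = V₁ · ln(z₃/z₀)/ln(z₁/z₀) = 6.41 × 5.8617/2.4819 = 15.1393 m/s

15.1 m/s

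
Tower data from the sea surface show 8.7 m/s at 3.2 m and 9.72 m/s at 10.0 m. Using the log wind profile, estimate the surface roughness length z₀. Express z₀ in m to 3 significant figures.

z₀ ≈ 0.000192 m

Log law: V(z) ∝ ln(z/z₀). With r = V₁/V₂ = 8.7/9.72 = 0.89506,
r · ln(z₂/z₀) = ln(z₁/z₀) ⇒ ln z₀ = (ln z₁ − r·ln z₂)/(1 − r)
ln z₀ = (1.16315 − 0.89506×2.30259) / 0.10494 = -8.5556
z₀ = exp(-8.5556) = 0.0001925 m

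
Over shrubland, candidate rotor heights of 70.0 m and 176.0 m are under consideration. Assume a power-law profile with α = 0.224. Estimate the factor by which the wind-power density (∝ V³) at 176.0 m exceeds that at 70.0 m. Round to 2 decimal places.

Speed ratio: V_B/V_A = (z_B/z_A)^α = (176.0/70.0)^0.224 = (2.5143)^0.224 = 1.22940
Power-density ratio: P_B/P_A = (V_B/V_A)³ = (1.22940)³ = 1.85814

1.86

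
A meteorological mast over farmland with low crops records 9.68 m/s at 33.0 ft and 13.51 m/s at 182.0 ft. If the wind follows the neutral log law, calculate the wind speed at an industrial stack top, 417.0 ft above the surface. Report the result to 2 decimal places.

15.37 m/s

Log law: V ∝ ln(z/z₀). From the pair, with r = V₁/V₂ = 0.71651,
ln z₀ = (ln z₁ − r·ln z₂)/(1 − r) = (3.4965 − 0.71651×5.2040)/0.28349 = -0.8191 → z₀ = 0.4408 ft
V₃ = V₁ · ln(z₃/z₀)/ln(z₁/z₀) = 9.68 × 6.8521/4.3156 = 15.3697 m/s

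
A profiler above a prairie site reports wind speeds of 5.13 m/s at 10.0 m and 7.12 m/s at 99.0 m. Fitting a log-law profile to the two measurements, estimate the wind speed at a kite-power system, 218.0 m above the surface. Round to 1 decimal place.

Log law: V ∝ ln(z/z₀). From the pair, with r = V₁/V₂ = 0.72051,
ln z₀ = (ln z₁ − r·ln z₂)/(1 − r) = (2.3026 − 0.72051×4.5951)/0.27949 = -3.6073 → z₀ = 0.02712 m
V₃ = V₁ · ln(z₃/z₀)/ln(z₁/z₀) = 5.13 × 8.9918/5.9099 = 7.8052 m/s

7.8 m/s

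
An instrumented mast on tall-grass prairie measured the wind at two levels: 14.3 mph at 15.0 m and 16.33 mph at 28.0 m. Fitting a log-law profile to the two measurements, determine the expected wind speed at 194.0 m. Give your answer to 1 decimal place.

22.6 mph

Log law: V ∝ ln(z/z₀). From the pair, with r = V₁/V₂ = 0.87569,
ln z₀ = (ln z₁ − r·ln z₂)/(1 − r) = (2.7081 − 0.87569×3.3322)/0.12431 = -1.6887 → z₀ = 0.1848 m
V₃ = V₁ · ln(z₃/z₀)/ln(z₁/z₀) = 14.3 × 6.9566/4.3968 = 22.6255 mph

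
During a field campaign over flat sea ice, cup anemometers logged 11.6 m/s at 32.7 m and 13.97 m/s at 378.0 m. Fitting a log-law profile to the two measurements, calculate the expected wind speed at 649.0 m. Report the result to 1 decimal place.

14.5 m/s

Log law: V ∝ ln(z/z₀). From the pair, with r = V₁/V₂ = 0.83035,
ln z₀ = (ln z₁ − r·ln z₂)/(1 − r) = (3.4874 − 0.83035×5.9349)/0.16965 = -8.4920 → z₀ = 0.0002051 m
V₃ = V₁ · ln(z₃/z₀)/ln(z₁/z₀) = 11.6 × 14.9675/11.9794 = 14.4934 m/s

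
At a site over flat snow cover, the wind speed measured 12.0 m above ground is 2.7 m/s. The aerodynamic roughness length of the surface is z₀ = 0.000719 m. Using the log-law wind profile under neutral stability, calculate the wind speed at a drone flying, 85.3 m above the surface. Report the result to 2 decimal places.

3.24 m/s

Log law: V(z) ∝ ln(z/z₀), so V₂/V₁ = ln(z₂/z₀) / ln(z₁/z₀).
ln(85.3/0.000719) = 11.6838, ln(12.0/0.000719) = 9.7226
V₂ = 2.7 × 11.6838/9.7226 = 2.7 × 1.2017 = 3.2447 m/s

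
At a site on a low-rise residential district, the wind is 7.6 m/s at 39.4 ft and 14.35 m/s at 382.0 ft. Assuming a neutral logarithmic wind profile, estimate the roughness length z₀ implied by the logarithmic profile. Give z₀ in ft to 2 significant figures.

z₀ ≈ 3.1 ft

Log law: V(z) ∝ ln(z/z₀). With r = V₁/V₂ = 7.6/14.35 = 0.52962,
r · ln(z₂/z₀) = ln(z₁/z₀) ⇒ ln z₀ = (ln z₁ − r·ln z₂)/(1 − r)
ln z₀ = (3.67377 − 0.52962×5.94542) / 0.47038 = 1.1161
z₀ = exp(1.1161) = 3.053 ft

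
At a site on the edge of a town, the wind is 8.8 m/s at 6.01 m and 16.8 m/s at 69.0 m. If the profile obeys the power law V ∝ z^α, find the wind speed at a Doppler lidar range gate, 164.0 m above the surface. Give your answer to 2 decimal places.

First find α: α = ln(V₂/V₁)/ln(z₂/z₁) = ln(16.8/8.8)/ln(69.0/6.01) = 0.64663/2.44068 = 0.2649
Extrapolate from 69.0 m to 164.0 m: V₃ = 16.8 × (164.0/69.0)^0.2649 = 16.8 × 1.2578 = 21.1312 m/s

21.13 m/s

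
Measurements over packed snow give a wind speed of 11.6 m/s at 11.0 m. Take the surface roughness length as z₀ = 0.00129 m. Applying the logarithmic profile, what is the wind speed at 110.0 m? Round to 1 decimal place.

14.6 m/s

Log law: V(z) ∝ ln(z/z₀), so V₂/V₁ = ln(z₂/z₀) / ln(z₁/z₀).
ln(110.0/0.00129) = 11.3536, ln(11.0/0.00129) = 9.0510
V₂ = 11.6 × 11.3536/9.0510 = 11.6 × 1.2544 = 14.5511 m/s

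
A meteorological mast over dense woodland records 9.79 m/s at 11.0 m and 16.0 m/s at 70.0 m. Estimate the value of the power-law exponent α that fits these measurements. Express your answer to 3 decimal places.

Power law: V₂/V₁ = (z₂/z₁)^α ⇒ α = ln(V₂/V₁) / ln(z₂/z₁)
α = ln(16.0/9.79) / ln(70.0/11.0) = ln(1.6343) / ln(6.3636)
  = 0.49123 / 1.85060 = 0.26544

α ≈ 0.265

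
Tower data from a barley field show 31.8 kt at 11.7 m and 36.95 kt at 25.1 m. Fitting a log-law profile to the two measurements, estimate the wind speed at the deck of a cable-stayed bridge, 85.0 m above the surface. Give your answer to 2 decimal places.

45.18 kt

Log law: V ∝ ln(z/z₀). From the pair, with r = V₁/V₂ = 0.86062,
ln z₀ = (ln z₁ − r·ln z₂)/(1 − r) = (2.4596 − 0.86062×3.2229)/0.13938 = -2.2535 → z₀ = 0.1050 m
V₃ = V₁ · ln(z₃/z₀)/ln(z₁/z₀) = 31.8 × 6.6961/4.7131 = 45.1801 kt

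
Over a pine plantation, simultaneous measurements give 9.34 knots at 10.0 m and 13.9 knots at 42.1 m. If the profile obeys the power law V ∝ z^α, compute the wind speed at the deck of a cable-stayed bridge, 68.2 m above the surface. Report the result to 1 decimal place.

First find α: α = ln(V₂/V₁)/ln(z₂/z₁) = ln(13.9/9.34)/ln(42.1/10.0) = 0.39758/1.43746 = 0.2766
Extrapolate from 42.1 m to 68.2 m: V₃ = 13.9 × (68.2/42.1)^0.2766 = 13.9 × 1.1427 = 15.8840 knots

15.9 knots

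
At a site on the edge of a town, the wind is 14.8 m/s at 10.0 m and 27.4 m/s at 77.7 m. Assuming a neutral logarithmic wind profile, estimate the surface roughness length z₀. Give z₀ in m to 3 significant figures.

Log law: V(z) ∝ ln(z/z₀). With r = V₁/V₂ = 14.8/27.4 = 0.54015,
r · ln(z₂/z₀) = ln(z₁/z₀) ⇒ ln z₀ = (ln z₁ − r·ln z₂)/(1 − r)
ln z₀ = (2.30259 − 0.54015×4.35286) / 0.45985 = -0.1057
z₀ = exp(-0.1057) = 0.8997 m

z₀ ≈ 0.900 m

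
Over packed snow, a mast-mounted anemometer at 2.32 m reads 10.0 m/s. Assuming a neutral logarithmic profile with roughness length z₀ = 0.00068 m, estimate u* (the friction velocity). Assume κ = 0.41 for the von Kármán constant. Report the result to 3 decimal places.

u* ≈ 0.504 m/s

Log law: V(z) = (u*/κ) · ln(z/z₀) ⇒ u* = κ · V / ln(z/z₀)
u* = 0.41 × 10.0 / ln(2.32/0.00068) = 0.41 × 10.0 / 8.1350
   = 4.1000 / 8.1350 = 0.5040 m/s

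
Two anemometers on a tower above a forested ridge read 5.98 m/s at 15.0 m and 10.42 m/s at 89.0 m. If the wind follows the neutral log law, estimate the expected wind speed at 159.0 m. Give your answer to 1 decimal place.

Log law: V ∝ ln(z/z₀). From the pair, with r = V₁/V₂ = 0.57390,
ln z₀ = (ln z₁ − r·ln z₂)/(1 − r) = (2.7081 − 0.57390×4.4886)/0.42610 = 0.3099 → z₀ = 1.363 m
V₃ = V₁ · ln(z₃/z₀)/ln(z₁/z₀) = 5.98 × 4.7590/2.3982 = 11.8669 m/s

11.9 m/s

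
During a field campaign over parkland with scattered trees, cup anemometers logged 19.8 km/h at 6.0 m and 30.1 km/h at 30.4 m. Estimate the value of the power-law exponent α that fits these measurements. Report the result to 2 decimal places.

α ≈ 0.26

Power law: V₂/V₁ = (z₂/z₁)^α ⇒ α = ln(V₂/V₁) / ln(z₂/z₁)
α = ln(30.1/19.8) / ln(30.4/6.0) = ln(1.5202) / ln(5.0667)
  = 0.41884 / 1.62268 = 0.25812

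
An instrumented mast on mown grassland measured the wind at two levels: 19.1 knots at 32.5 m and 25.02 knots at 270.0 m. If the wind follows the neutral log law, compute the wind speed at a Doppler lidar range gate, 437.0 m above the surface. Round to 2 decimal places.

Log law: V ∝ ln(z/z₀). From the pair, with r = V₁/V₂ = 0.76339,
ln z₀ = (ln z₁ − r·ln z₂)/(1 − r) = (3.4812 − 0.76339×5.5984)/0.23661 = -3.3495 → z₀ = 0.03510 m
V₃ = V₁ · ln(z₃/z₀)/ln(z₁/z₀) = 19.1 × 9.4295/6.8308 = 26.3664 knots

26.37 knots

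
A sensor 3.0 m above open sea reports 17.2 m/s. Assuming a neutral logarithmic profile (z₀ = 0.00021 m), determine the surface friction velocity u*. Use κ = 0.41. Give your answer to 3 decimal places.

u* ≈ 0.737 m/s

Log law: V(z) = (u*/κ) · ln(z/z₀) ⇒ u* = κ · V / ln(z/z₀)
u* = 0.41 × 17.2 / ln(3.0/0.00021) = 0.41 × 17.2 / 9.5670
   = 7.0520 / 9.5670 = 0.7371 m/s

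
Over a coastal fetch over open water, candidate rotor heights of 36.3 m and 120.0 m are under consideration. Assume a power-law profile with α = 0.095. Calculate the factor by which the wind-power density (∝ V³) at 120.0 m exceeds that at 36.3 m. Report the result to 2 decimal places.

Speed ratio: V_B/V_A = (z_B/z_A)^α = (120.0/36.3)^0.095 = (3.3058)^0.095 = 1.12029
Power-density ratio: P_B/P_A = (V_B/V_A)³ = (1.12029)³ = 1.40603

1.41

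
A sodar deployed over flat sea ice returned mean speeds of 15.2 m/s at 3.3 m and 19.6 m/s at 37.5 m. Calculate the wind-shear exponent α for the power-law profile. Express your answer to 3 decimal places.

α ≈ 0.105

Power law: V₂/V₁ = (z₂/z₁)^α ⇒ α = ln(V₂/V₁) / ln(z₂/z₁)
α = ln(19.6/15.2) / ln(37.5/3.3) = ln(1.2895) / ln(11.3636)
  = 0.25423 / 2.43042 = 0.10461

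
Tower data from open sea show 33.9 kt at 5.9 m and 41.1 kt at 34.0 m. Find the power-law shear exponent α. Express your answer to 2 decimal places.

Power law: V₂/V₁ = (z₂/z₁)^α ⇒ α = ln(V₂/V₁) / ln(z₂/z₁)
α = ln(41.1/33.9) / ln(34.0/5.9) = ln(1.2124) / ln(5.7627)
  = 0.19259 / 1.75141 = 0.10996

α ≈ 0.11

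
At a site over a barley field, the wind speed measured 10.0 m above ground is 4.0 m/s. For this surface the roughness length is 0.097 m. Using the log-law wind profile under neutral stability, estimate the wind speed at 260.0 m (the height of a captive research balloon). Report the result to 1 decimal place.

Log law: V(z) ∝ ln(z/z₀), so V₂/V₁ = ln(z₂/z₀) / ln(z₁/z₀).
ln(260.0/0.097) = 7.8937, ln(10.0/0.097) = 4.6356
V₂ = 4.0 × 7.8937/4.6356 = 4.0 × 1.7028 = 6.8114 m/s

6.8 m/s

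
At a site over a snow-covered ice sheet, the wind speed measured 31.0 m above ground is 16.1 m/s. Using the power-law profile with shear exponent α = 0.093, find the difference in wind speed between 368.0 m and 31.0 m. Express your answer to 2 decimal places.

4.17 m/s

Power law: V₂ = V₁ · (z₂/z₁)^α = 16.1 × (11.8710)^0.093 = 20.2653 m/s
ΔV = 20.2653 − 16.1 = 4.1653 m/s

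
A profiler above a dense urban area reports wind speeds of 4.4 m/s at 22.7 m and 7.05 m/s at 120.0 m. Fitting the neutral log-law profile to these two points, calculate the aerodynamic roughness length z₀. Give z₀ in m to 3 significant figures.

Log law: V(z) ∝ ln(z/z₀). With r = V₁/V₂ = 4.4/7.05 = 0.62411,
r · ln(z₂/z₀) = ln(z₁/z₀) ⇒ ln z₀ = (ln z₁ − r·ln z₂)/(1 − r)
ln z₀ = (3.12236 − 0.62411×4.78749) / 0.37589 = 0.3576
z₀ = exp(0.3576) = 1.430 m

z₀ ≈ 1.43 m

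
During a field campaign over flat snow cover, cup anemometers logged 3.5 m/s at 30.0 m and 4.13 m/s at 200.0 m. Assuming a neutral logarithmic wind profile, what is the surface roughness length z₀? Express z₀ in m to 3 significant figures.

z₀ ≈ 0.000794 m

Log law: V(z) ∝ ln(z/z₀). With r = V₁/V₂ = 3.5/4.13 = 0.84746,
r · ln(z₂/z₀) = ln(z₁/z₀) ⇒ ln z₀ = (ln z₁ − r·ln z₂)/(1 − r)
ln z₀ = (3.40120 − 0.84746×5.29832) / 0.15254 = -7.1384
z₀ = exp(-7.1384) = 0.0007941 m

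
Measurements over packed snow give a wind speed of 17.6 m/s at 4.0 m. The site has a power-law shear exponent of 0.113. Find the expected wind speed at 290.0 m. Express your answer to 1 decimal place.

Power-law profile: V₂ = V₁ · (z₂/z₁)^α
V₂ = 17.6 × (290.0/4.0)^0.113 = 17.6 × (72.5000)^0.113
    = 17.6 × 1.6226 = 28.5582 m/s

28.6 m/s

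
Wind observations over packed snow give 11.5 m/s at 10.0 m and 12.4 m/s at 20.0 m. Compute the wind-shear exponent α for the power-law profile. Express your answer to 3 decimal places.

Power law: V₂/V₁ = (z₂/z₁)^α ⇒ α = ln(V₂/V₁) / ln(z₂/z₁)
α = ln(12.4/11.5) / ln(20.0/10.0) = ln(1.0783) / ln(2.0000)
  = 0.07535 / 0.69315 = 0.10871

α ≈ 0.109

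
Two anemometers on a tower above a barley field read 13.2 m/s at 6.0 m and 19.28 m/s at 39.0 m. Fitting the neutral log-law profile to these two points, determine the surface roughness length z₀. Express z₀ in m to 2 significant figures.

z₀ ≈ 0.10 m

Log law: V(z) ∝ ln(z/z₀). With r = V₁/V₂ = 13.2/19.28 = 0.68465,
r · ln(z₂/z₀) = ln(z₁/z₀) ⇒ ln z₀ = (ln z₁ − r·ln z₂)/(1 − r)
ln z₀ = (1.79176 − 0.68465×3.66356) / 0.31535 = -2.2720
z₀ = exp(-2.2720) = 0.1031 m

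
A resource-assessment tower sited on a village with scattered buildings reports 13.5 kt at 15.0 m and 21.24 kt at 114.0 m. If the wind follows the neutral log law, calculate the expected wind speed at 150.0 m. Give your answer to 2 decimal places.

Log law: V ∝ ln(z/z₀). From the pair, with r = V₁/V₂ = 0.63559,
ln z₀ = (ln z₁ − r·ln z₂)/(1 − r) = (2.7081 − 0.63559×4.7362)/0.36441 = -0.8294 → z₀ = 0.4363 m
V₃ = V₁ · ln(z₃/z₀)/ln(z₁/z₀) = 13.5 × 5.8401/3.5375 = 22.2873 kt

22.29 kt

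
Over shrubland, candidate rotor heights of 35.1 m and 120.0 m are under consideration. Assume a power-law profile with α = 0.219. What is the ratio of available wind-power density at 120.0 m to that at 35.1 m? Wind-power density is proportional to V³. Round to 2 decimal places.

Speed ratio: V_B/V_A = (z_B/z_A)^α = (120.0/35.1)^0.219 = (3.4188)^0.219 = 1.30894
Power-density ratio: P_B/P_A = (V_B/V_A)³ = (1.30894)³ = 2.24262

2.24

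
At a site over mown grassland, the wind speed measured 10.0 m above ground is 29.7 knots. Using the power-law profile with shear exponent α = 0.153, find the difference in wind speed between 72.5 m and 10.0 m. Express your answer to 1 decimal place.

10.5 knots

Power law: V₂ = V₁ · (z₂/z₁)^α = 29.7 × (7.2500)^0.153 = 40.2150 knots
ΔV = 40.2150 − 29.7 = 10.5150 knots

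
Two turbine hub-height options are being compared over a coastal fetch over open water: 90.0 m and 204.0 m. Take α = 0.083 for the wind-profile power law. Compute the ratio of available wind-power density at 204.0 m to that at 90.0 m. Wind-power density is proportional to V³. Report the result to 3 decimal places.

1.226

Speed ratio: V_B/V_A = (z_B/z_A)^α = (204.0/90.0)^0.083 = (2.2667)^0.083 = 1.07028
Power-density ratio: P_B/P_A = (V_B/V_A)³ = (1.07028)³ = 1.22600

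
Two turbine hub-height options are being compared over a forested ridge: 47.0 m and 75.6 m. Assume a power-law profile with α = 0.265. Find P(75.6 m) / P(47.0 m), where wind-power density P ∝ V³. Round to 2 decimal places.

1.46

Speed ratio: V_B/V_A = (z_B/z_A)^α = (75.6/47.0)^0.265 = (1.6085)^0.265 = 1.13423
Power-density ratio: P_B/P_A = (V_B/V_A)³ = (1.13423)³ = 1.45917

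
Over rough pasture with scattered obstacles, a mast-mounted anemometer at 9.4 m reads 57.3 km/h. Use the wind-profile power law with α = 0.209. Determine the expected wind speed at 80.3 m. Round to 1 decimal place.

Power-law profile: V₂ = V₁ · (z₂/z₁)^α
V₂ = 57.3 × (80.3/9.4)^0.209 = 57.3 × (8.5426)^0.209
    = 57.3 × 1.5657 = 89.7132 km/h

89.7 km/h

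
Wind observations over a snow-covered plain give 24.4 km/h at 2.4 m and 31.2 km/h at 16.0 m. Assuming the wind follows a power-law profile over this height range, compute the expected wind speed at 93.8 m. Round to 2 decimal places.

39.24 km/h

First find α: α = ln(V₂/V₁)/ln(z₂/z₁) = ln(31.2/24.4)/ln(16.0/2.4) = 0.24583/1.89712 = 0.1296
Extrapolate from 16.0 m to 93.8 m: V₃ = 31.2 × (93.8/16.0)^0.1296 = 31.2 × 1.2576 = 39.2360 km/h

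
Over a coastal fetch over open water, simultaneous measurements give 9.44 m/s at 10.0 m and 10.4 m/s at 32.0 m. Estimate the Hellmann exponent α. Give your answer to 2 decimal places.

α ≈ 0.08

Power law: V₂/V₁ = (z₂/z₁)^α ⇒ α = ln(V₂/V₁) / ln(z₂/z₁)
α = ln(10.4/9.44) / ln(32.0/10.0) = ln(1.1017) / ln(3.2000)
  = 0.09685 / 1.16315 = 0.08327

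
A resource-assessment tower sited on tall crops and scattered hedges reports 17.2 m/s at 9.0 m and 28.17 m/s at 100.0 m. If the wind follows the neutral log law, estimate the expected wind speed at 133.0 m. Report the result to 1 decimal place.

29.5 m/s

Log law: V ∝ ln(z/z₀). From the pair, with r = V₁/V₂ = 0.61058,
ln z₀ = (ln z₁ − r·ln z₂)/(1 − r) = (2.1972 − 0.61058×4.6052)/0.38942 = -1.5782 → z₀ = 0.2063 m
V₃ = V₁ · ln(z₃/z₀)/ln(z₁/z₀) = 17.2 × 6.4686/3.7754 = 29.4692 m/s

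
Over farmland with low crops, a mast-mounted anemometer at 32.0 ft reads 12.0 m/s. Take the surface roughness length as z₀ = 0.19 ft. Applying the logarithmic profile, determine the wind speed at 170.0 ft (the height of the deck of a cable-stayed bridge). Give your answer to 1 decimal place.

Log law: V(z) ∝ ln(z/z₀), so V₂/V₁ = ln(z₂/z₀) / ln(z₁/z₀).
ln(170.0/0.19) = 6.7965, ln(32.0/0.19) = 5.1265
V₂ = 12.0 × 6.7965/5.1265 = 12.0 × 1.3258 = 15.9093 m/s

15.9 m/s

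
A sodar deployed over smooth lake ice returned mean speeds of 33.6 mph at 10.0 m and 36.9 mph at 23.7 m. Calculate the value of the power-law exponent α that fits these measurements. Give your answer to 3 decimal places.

α ≈ 0.109

Power law: V₂/V₁ = (z₂/z₁)^α ⇒ α = ln(V₂/V₁) / ln(z₂/z₁)
α = ln(36.9/33.6) / ln(23.7/10.0) = ln(1.0982) / ln(2.3700)
  = 0.09369 / 0.86289 = 0.10857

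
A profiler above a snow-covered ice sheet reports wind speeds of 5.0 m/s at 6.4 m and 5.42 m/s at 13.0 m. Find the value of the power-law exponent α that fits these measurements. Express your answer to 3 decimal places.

Power law: V₂/V₁ = (z₂/z₁)^α ⇒ α = ln(V₂/V₁) / ln(z₂/z₁)
α = ln(5.42/5.0) / ln(13.0/6.4) = ln(1.0840) / ln(2.0312)
  = 0.08066 / 0.70865 = 0.11382

α ≈ 0.114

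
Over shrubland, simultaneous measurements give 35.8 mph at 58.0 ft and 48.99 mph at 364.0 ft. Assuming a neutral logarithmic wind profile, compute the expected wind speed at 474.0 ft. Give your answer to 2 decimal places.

Log law: V ∝ ln(z/z₀). From the pair, with r = V₁/V₂ = 0.73076,
ln z₀ = (ln z₁ − r·ln z₂)/(1 − r) = (4.0604 − 0.73076×5.8972)/0.26924 = -0.9247 → z₀ = 0.3966 ft
V₃ = V₁ · ln(z₃/z₀)/ln(z₁/z₀) = 35.8 × 7.0859/4.9852 = 50.8863 mph

50.89 mph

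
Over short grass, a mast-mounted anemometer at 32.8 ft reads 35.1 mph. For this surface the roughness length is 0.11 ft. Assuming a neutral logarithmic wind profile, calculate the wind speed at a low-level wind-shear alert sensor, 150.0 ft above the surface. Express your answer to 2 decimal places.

44.47 mph

Log law: V(z) ∝ ln(z/z₀), so V₂/V₁ = ln(z₂/z₀) / ln(z₁/z₀).
ln(150.0/0.11) = 7.2179, ln(32.8/0.11) = 5.6977
V₂ = 35.1 × 7.2179/5.6977 = 35.1 × 1.2668 = 44.4650 mph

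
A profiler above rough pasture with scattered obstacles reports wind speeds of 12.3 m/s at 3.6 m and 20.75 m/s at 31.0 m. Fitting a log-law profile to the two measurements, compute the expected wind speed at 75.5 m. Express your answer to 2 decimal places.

24.24 m/s

Log law: V ∝ ln(z/z₀). From the pair, with r = V₁/V₂ = 0.59277,
ln z₀ = (ln z₁ − r·ln z₂)/(1 − r) = (1.2809 − 0.59277×3.4340)/0.40723 = -1.8531 → z₀ = 0.1568 m
V₃ = V₁ · ln(z₃/z₀)/ln(z₁/z₀) = 12.3 × 6.1772/3.1340 = 24.2435 m/s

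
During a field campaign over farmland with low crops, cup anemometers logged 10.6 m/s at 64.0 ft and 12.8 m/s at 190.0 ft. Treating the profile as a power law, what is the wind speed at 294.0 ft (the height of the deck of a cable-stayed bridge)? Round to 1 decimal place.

First find α: α = ln(V₂/V₁)/ln(z₂/z₁) = ln(12.8/10.6)/ln(190.0/64.0) = 0.18859/1.08814 = 0.1733
Extrapolate from 190.0 ft to 294.0 ft: V₃ = 12.8 × (294.0/190.0)^0.1733 = 12.8 × 1.0786 = 13.8060 m/s

13.8 m/s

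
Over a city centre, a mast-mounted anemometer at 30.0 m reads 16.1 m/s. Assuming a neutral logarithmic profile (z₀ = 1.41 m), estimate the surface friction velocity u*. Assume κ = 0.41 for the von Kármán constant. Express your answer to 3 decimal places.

Log law: V(z) = (u*/κ) · ln(z/z₀) ⇒ u* = κ · V / ln(z/z₀)
u* = 0.41 × 16.1 / ln(30.0/1.41) = 0.41 × 16.1 / 3.0576
   = 6.6010 / 3.0576 = 2.1589 m/s

u* ≈ 2.159 m/s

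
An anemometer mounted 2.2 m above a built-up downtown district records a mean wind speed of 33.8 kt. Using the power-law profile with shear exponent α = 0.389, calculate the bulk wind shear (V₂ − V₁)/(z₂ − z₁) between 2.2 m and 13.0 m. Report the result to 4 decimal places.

3.1166 kt/m

Power law: V₂ = V₁ · (z₂/z₁)^α = 33.8 × (5.9091)^0.389 = 67.4587 kt
ΔV/Δz = (67.4587 − 33.8)/(13.0 − 2.2) = 33.6587/10.8000 = 3.11655 kt/m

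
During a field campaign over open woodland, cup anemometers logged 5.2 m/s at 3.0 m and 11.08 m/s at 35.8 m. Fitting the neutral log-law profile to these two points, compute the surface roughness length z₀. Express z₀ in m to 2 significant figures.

z₀ ≈ 0.33 m

Log law: V(z) ∝ ln(z/z₀). With r = V₁/V₂ = 5.2/11.08 = 0.46931,
r · ln(z₂/z₀) = ln(z₁/z₀) ⇒ ln z₀ = (ln z₁ − r·ln z₂)/(1 − r)
ln z₀ = (1.09861 − 0.46931×3.57795) / 0.53069 = -1.0940
z₀ = exp(-1.0940) = 0.3349 m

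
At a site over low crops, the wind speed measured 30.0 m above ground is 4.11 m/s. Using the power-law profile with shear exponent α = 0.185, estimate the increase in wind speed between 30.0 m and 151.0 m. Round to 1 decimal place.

Power law: V₂ = V₁ · (z₂/z₁)^α = 4.11 × (5.0333)^0.185 = 5.5422 m/s
ΔV = 5.5422 − 4.11 = 1.4322 m/s

1.4 m/s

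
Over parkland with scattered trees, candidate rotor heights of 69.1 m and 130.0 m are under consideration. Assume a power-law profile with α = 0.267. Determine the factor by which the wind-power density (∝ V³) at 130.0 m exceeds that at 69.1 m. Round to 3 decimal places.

Speed ratio: V_B/V_A = (z_B/z_A)^α = (130.0/69.1)^0.267 = (1.8813)^0.267 = 1.18381
Power-density ratio: P_B/P_A = (V_B/V_A)³ = (1.18381)³ = 1.65900

1.659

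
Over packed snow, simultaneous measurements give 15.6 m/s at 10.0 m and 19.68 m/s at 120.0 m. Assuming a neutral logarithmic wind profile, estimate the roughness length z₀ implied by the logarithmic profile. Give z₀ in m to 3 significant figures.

Log law: V(z) ∝ ln(z/z₀). With r = V₁/V₂ = 15.6/19.68 = 0.79268,
r · ln(z₂/z₀) = ln(z₁/z₀) ⇒ ln z₀ = (ln z₁ − r·ln z₂)/(1 − r)
ln z₀ = (2.30259 − 0.79268×4.78749) / 0.20732 = -7.1985
z₀ = exp(-7.1985) = 0.0007477 m

z₀ ≈ 0.000748 m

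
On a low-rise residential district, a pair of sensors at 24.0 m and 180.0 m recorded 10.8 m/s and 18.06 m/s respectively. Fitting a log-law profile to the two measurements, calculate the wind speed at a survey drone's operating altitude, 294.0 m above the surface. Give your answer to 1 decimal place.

Log law: V ∝ ln(z/z₀). From the pair, with r = V₁/V₂ = 0.59801,
ln z₀ = (ln z₁ − r·ln z₂)/(1 − r) = (3.1781 − 0.59801×5.1930)/0.40199 = 0.1807 → z₀ = 1.198 m
V₃ = V₁ · ln(z₃/z₀)/ln(z₁/z₀) = 10.8 × 5.5029/2.9974 = 19.8278 m/s

19.8 m/s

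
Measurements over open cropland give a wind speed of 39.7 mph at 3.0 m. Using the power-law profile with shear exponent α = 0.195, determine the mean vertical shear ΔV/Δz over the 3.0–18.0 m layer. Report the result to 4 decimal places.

Power law: V₂ = V₁ · (z₂/z₁)^α = 39.7 × (6.0000)^0.195 = 56.3028 mph
ΔV/Δz = (56.3028 − 39.7)/(18.0 − 3.0) = 16.6028/15.0000 = 1.10685 mph/m

1.1069 mph/m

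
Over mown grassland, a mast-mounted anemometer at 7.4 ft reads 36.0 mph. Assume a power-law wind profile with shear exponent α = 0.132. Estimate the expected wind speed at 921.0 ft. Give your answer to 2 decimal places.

68.05 mph

Power-law profile: V₂ = V₁ · (z₂/z₁)^α
V₂ = 36.0 × (921.0/7.4)^0.132 = 36.0 × (124.4595)^0.132
    = 36.0 × 1.8904 = 68.0528 mph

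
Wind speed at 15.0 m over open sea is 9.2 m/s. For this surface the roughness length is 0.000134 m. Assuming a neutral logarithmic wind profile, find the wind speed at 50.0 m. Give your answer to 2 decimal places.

10.15 m/s

Log law: V(z) ∝ ln(z/z₀), so V₂/V₁ = ln(z₂/z₀) / ln(z₁/z₀).
ln(50.0/0.000134) = 12.8297, ln(15.0/0.000134) = 11.6257
V₂ = 9.2 × 12.8297/11.6257 = 9.2 × 1.1036 = 10.1528 m/s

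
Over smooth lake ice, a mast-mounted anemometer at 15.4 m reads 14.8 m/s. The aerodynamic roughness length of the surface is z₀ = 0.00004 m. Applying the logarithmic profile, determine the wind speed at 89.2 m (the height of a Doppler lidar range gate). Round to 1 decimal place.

Log law: V(z) ∝ ln(z/z₀), so V₂/V₁ = ln(z₂/z₀) / ln(z₁/z₀).
ln(89.2/0.00004) = 14.6175, ln(15.4/0.00004) = 12.8610
V₂ = 14.8 × 14.6175/12.8610 = 14.8 × 1.1366 = 16.8213 m/s

16.8 m/s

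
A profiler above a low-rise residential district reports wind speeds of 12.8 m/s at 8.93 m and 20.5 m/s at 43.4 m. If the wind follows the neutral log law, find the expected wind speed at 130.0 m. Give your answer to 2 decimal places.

Log law: V ∝ ln(z/z₀). From the pair, with r = V₁/V₂ = 0.62439,
ln z₀ = (ln z₁ − r·ln z₂)/(1 − r) = (2.1894 − 0.62439×3.7705)/0.37561 = -0.4388 → z₀ = 0.6448 m
V₃ = V₁ · ln(z₃/z₀)/ln(z₁/z₀) = 12.8 × 5.3063/2.6282 = 25.8430 m/s

25.84 m/s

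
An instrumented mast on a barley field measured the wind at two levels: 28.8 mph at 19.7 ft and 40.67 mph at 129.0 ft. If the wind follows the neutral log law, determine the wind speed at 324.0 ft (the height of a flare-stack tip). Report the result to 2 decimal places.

Log law: V ∝ ln(z/z₀). From the pair, with r = V₁/V₂ = 0.70814,
ln z₀ = (ln z₁ − r·ln z₂)/(1 − r) = (2.9806 − 0.70814×4.8598)/0.29186 = -1.5788 → z₀ = 0.2062 ft
V₃ = V₁ · ln(z₃/z₀)/ln(z₁/z₀) = 28.8 × 7.3596/4.5595 = 46.4871 mph

46.49 mph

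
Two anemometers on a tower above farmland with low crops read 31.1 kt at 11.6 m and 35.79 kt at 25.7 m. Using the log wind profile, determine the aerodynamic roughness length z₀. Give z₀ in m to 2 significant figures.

Log law: V(z) ∝ ln(z/z₀). With r = V₁/V₂ = 31.1/35.79 = 0.86896,
r · ln(z₂/z₀) = ln(z₁/z₀) ⇒ ln z₀ = (ln z₁ − r·ln z₂)/(1 − r)
ln z₀ = (2.45101 − 0.86896×3.24649) / 0.13104 = -2.8240
z₀ = exp(-2.8240) = 0.05937 m

z₀ ≈ 0.059 m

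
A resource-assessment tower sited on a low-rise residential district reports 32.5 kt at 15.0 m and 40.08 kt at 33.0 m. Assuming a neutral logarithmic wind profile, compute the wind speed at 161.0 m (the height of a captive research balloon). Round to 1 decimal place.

Log law: V ∝ ln(z/z₀). From the pair, with r = V₁/V₂ = 0.81088,
ln z₀ = (ln z₁ − r·ln z₂)/(1 − r) = (2.7081 − 0.81088×3.4965)/0.18912 = -0.6725 → z₀ = 0.5104 m
V₃ = V₁ · ln(z₃/z₀)/ln(z₁/z₀) = 32.5 × 5.7539/3.3806 = 55.3167 kt

55.3 kt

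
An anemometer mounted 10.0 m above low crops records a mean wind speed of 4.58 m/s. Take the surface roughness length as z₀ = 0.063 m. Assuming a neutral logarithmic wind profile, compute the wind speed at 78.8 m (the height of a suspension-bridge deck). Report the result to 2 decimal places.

6.45 m/s

Log law: V(z) ∝ ln(z/z₀), so V₂/V₁ = ln(z₂/z₀) / ln(z₁/z₀).
ln(78.8/0.063) = 7.1315, ln(10.0/0.063) = 5.0672
V₂ = 4.58 × 7.1315/5.0672 = 4.58 × 1.4074 = 6.4458 m/s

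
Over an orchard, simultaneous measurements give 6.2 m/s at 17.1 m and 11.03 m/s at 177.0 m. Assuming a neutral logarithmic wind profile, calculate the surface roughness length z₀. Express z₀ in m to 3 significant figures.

z₀ ≈ 0.851 m

Log law: V(z) ∝ ln(z/z₀). With r = V₁/V₂ = 6.2/11.03 = 0.56210,
r · ln(z₂/z₀) = ln(z₁/z₀) ⇒ ln z₀ = (ln z₁ − r·ln z₂)/(1 − r)
ln z₀ = (2.83908 − 0.56210×5.17615) / 0.43790 = -0.1609
z₀ = exp(-0.1609) = 0.8514 m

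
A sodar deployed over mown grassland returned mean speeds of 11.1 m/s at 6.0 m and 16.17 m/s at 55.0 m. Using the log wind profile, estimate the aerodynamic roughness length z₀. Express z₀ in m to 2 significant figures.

z₀ ≈ 0.047 m

Log law: V(z) ∝ ln(z/z₀). With r = V₁/V₂ = 11.1/16.17 = 0.68646,
r · ln(z₂/z₀) = ln(z₁/z₀) ⇒ ln z₀ = (ln z₁ − r·ln z₂)/(1 − r)
ln z₀ = (1.79176 − 0.68646×4.00733) / 0.31354 = -3.0589
z₀ = exp(-3.0589) = 0.04694 m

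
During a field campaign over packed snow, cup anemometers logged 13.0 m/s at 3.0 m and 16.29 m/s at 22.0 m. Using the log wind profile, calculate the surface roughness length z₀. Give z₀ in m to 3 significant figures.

z₀ ≈ 0.00114 m

Log law: V(z) ∝ ln(z/z₀). With r = V₁/V₂ = 13.0/16.29 = 0.79804,
r · ln(z₂/z₀) = ln(z₁/z₀) ⇒ ln z₀ = (ln z₁ − r·ln z₂)/(1 − r)
ln z₀ = (1.09861 − 0.79804×3.09104) / 0.20196 = -6.7742
z₀ = exp(-6.7742) = 0.001143 m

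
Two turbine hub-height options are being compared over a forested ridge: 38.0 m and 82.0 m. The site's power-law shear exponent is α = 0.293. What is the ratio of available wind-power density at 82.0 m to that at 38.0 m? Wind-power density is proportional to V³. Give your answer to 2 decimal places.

Speed ratio: V_B/V_A = (z_B/z_A)^α = (82.0/38.0)^0.293 = (2.1579)^0.293 = 1.25277
Power-density ratio: P_B/P_A = (V_B/V_A)³ = (1.25277)³ = 1.96613

1.97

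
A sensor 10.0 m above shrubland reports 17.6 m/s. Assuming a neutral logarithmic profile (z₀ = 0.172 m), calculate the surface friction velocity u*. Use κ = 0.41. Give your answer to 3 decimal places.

Log law: V(z) = (u*/κ) · ln(z/z₀) ⇒ u* = κ · V / ln(z/z₀)
u* = 0.41 × 17.6 / ln(10.0/0.172) = 0.41 × 17.6 / 4.0628
   = 7.2160 / 4.0628 = 1.7761 m/s

u* ≈ 1.776 m/s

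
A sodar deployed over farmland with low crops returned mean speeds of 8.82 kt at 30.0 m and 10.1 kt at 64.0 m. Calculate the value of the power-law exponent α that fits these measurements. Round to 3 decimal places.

Power law: V₂/V₁ = (z₂/z₁)^α ⇒ α = ln(V₂/V₁) / ln(z₂/z₁)
α = ln(10.1/8.82) / ln(64.0/30.0) = ln(1.1451) / ln(2.1333)
  = 0.13551 / 0.75769 = 0.17885

α ≈ 0.179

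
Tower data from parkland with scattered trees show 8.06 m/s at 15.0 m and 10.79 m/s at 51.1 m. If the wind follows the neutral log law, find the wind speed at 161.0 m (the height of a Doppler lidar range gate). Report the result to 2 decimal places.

Log law: V ∝ ln(z/z₀). From the pair, with r = V₁/V₂ = 0.74699,
ln z₀ = (ln z₁ − r·ln z₂)/(1 − r) = (2.7081 − 0.74699×3.9338)/0.25301 = -0.9108 → z₀ = 0.4022 m
V₃ = V₁ · ln(z₃/z₀)/ln(z₁/z₀) = 8.06 × 5.9922/3.6188 = 13.3460 m/s

13.35 m/s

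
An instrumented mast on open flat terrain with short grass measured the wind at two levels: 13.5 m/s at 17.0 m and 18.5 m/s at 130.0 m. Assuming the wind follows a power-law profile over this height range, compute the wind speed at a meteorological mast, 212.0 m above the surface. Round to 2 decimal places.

19.96 m/s

First find α: α = ln(V₂/V₁)/ln(z₂/z₁) = ln(18.5/13.5)/ln(130.0/17.0) = 0.31508/2.03432 = 0.1549
Extrapolate from 130.0 m to 212.0 m: V₃ = 18.5 × (212.0/130.0)^0.1549 = 18.5 × 1.0787 = 19.9557 m/s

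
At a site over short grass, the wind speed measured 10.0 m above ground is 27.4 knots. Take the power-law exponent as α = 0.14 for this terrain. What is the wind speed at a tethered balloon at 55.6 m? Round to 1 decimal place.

Power-law profile: V₂ = V₁ · (z₂/z₁)^α
V₂ = 27.4 × (55.6/10.0)^0.14 = 27.4 × (5.5600)^0.14
    = 27.4 × 1.2715 = 34.8386 knots

34.8 knots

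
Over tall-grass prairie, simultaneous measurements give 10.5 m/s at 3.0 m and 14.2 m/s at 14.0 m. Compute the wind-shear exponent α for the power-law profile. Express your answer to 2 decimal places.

α ≈ 0.20

Power law: V₂/V₁ = (z₂/z₁)^α ⇒ α = ln(V₂/V₁) / ln(z₂/z₁)
α = ln(14.2/10.5) / ln(14.0/3.0) = ln(1.3524) / ln(4.6667)
  = 0.30187 / 1.54045 = 0.19596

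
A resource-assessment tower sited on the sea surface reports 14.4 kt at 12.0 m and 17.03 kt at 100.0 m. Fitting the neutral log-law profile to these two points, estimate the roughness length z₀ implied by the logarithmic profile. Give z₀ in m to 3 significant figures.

Log law: V(z) ∝ ln(z/z₀). With r = V₁/V₂ = 14.4/17.03 = 0.84557,
r · ln(z₂/z₀) = ln(z₁/z₀) ⇒ ln z₀ = (ln z₁ − r·ln z₂)/(1 − r)
ln z₀ = (2.48491 − 0.84557×4.60517) / 0.15443 = -9.1241
z₀ = exp(-9.1241) = 0.0001090 m

z₀ ≈ 0.000109 m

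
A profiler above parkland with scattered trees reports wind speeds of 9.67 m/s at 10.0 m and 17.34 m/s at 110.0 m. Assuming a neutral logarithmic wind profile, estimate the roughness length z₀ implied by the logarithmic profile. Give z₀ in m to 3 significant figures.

Log law: V(z) ∝ ln(z/z₀). With r = V₁/V₂ = 9.67/17.34 = 0.55767,
r · ln(z₂/z₀) = ln(z₁/z₀) ⇒ ln z₀ = (ln z₁ − r·ln z₂)/(1 − r)
ln z₀ = (2.30259 − 0.55767×4.70048) / 0.44233 = -0.7206
z₀ = exp(-0.7206) = 0.4865 m

z₀ ≈ 0.486 m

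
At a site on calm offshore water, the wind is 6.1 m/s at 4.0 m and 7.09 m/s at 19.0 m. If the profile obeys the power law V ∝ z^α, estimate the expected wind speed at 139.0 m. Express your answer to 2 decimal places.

8.59 m/s

First find α: α = ln(V₂/V₁)/ln(z₂/z₁) = ln(7.09/6.1)/ln(19.0/4.0) = 0.15040/1.55814 = 0.0965
Extrapolate from 19.0 m to 139.0 m: V₃ = 7.09 × (139.0/19.0)^0.0965 = 7.09 × 1.2118 = 8.5915 m/s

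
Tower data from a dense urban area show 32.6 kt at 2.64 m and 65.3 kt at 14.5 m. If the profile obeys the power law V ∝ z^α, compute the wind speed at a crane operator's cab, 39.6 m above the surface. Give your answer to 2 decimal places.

98.37 kt

First find α: α = ln(V₂/V₁)/ln(z₂/z₁) = ln(65.3/32.6)/ln(14.5/2.64) = 0.69468/1.70337 = 0.4078
Extrapolate from 14.5 m to 39.6 m: V₃ = 65.3 × (39.6/14.5)^0.4078 = 65.3 × 1.5064 = 98.3692 kt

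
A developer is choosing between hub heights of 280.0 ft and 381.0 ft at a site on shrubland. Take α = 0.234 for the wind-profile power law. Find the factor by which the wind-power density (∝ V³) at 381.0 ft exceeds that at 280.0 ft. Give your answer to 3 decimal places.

Speed ratio: V_B/V_A = (z_B/z_A)^α = (381.0/280.0)^0.234 = (1.3607)^0.234 = 1.07474
Power-density ratio: P_B/P_A = (V_B/V_A)³ = (1.07474)³ = 1.24138

1.241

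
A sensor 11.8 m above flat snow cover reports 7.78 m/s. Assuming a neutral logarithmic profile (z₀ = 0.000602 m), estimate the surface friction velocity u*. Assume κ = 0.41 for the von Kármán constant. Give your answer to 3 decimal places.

u* ≈ 0.323 m/s

Log law: V(z) = (u*/κ) · ln(z/z₀) ⇒ u* = κ · V / ln(z/z₀)
u* = 0.41 × 7.78 / ln(11.8/0.000602) = 0.41 × 7.78 / 9.8834
   = 3.1898 / 9.8834 = 0.3227 m/s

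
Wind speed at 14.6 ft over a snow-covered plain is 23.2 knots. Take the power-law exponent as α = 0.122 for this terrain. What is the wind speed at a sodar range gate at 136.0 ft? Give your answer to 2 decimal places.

30.46 knots

Power-law profile: V₂ = V₁ · (z₂/z₁)^α
V₂ = 23.2 × (136.0/14.6)^0.122 = 23.2 × (9.3151)^0.122
    = 23.2 × 1.3129 = 30.4599 knots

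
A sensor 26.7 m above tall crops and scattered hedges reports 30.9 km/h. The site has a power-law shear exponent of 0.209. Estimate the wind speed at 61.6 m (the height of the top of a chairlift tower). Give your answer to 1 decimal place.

Power-law profile: V₂ = V₁ · (z₂/z₁)^α
V₂ = 30.9 × (61.6/26.7)^0.209 = 30.9 × (2.3071)^0.209
    = 30.9 × 1.1909 = 36.7993 km/h

36.8 km/h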